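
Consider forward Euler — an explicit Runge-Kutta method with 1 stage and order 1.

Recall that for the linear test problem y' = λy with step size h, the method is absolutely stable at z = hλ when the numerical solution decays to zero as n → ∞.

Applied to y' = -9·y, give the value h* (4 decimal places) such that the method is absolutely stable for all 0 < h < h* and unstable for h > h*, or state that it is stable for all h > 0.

Set f=λy, z=hλ:
  order 1, 1-stage ⇒ R(z)=1+z
  (e.g. R(-0.42)=0.58000, |R|=0.58000)

Find x<0 with |R(x)|<1.
x=-0.42: |R|=0.5800
|R(-2.38)|=1.3800 |R(-2.03)|=1.0300 |R(-0.79)|=0.2100
Bisect:
  x_lo=-2.4850 |R|=1.4850  x_hi=-0.1929 |R|=0.8071
  mid=-1.33895 |R|=0.33895 →hi
  mid=-1.91198 |R|=0.91198 →hi
  mid=-2.19849 |R|=1.19849 →lo
  mid=-2.05523 |R|=1.05523 →lo
  mid=-1.98360 |R|=0.98360 →hi
  mid=-2.01942 |R|=1.01942 →lo
  mid=-2.00151 |R|=1.00151 →lo
  ...
  [-2.00011,-1.99997] ⇒ x*=-2.0000
Interval (-2.0000, 0).

(-2.0000,0); λ=-9 ⇒ h* = 0.2222.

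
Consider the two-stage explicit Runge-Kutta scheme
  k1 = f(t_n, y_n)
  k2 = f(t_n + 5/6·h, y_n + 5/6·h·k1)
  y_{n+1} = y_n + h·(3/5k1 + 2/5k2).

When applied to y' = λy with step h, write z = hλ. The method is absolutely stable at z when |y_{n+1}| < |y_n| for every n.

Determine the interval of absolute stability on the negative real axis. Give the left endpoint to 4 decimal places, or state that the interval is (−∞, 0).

Set f=λy, z=hλ:
  k1=λy_n ⇒ h·k1=z·y_n;  k2=λ(1+5/6z)y_n ⇒ h·k2=z(1+5/6z)y_n
  y_{n+1}/y_n = 1 + 3/5z + 2/5z(1+5/6z) = 1 + z + 1/3z²
  so R(z) = 1 + z + 1/3z².

Solve |R(x)|<1 on ℝ⁻.
x=-1.3: |R|=0.2633
R=1: x+1/3x²=0 ⇒ x=−3=-3.0000; min R=1−1/(4·1/3)=0.2500>−1
Confirm numerically:
  x=-2.749: |R|=0.77000 <1
  x=-2.672: |R|=0.70786 <1
  x=-2.515: |R|=0.59341 <1
  x=-3.570: |R|=1.67830 >1
  x=-3.554: |R|=1.65631 >1
  x=-3.529: |R|=1.62228 >1
So |R|<1 on (-3.0000, 0).

(-3.0000, 0).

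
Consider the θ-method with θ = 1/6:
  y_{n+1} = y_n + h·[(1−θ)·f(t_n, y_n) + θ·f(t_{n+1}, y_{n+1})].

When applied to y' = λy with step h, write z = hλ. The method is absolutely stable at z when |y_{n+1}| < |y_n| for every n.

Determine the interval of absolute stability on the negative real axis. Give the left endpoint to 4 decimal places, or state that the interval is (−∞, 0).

z∈(-3.0000,0).

With y'=λy (z=hλ):
  y_{n+1} = y_n + z·[5/6·y_n + 1/6·y_{n+1}] ⇒ (1 − 1/6z)y_{n+1} = (1 + 5/6z)y_n
  ⇒ R(z) = (1 + 5/6z)/(1 − 1/6z).

Boundary: |R(x)|=1, x<0.
x=-0.52: |R|=0.5215
R=−1: 1+5/6x = −1+1/6x ⇒ -2/3x=2 ⇒ x=2/(-2/3)=-3.0000
Confirm numerically:
  x=-2.809: |R|=0.91327 <1
  x=-2.776: |R|=0.89790 <1
  x=-2.491: |R|=0.76022 <1
  x=-2.402: |R|=0.71531 <1
  x=-3.543: |R|=1.22760 >1
  x=-3.385: |R|=1.16409 >1
  x=-3.370: |R|=1.15795 >1
Interval (-3.0000, 0).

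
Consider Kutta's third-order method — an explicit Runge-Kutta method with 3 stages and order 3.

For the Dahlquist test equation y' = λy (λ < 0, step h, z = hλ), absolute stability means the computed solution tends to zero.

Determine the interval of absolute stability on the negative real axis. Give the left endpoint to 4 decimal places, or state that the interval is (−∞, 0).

Set f=λy, z=hλ:
  order 3, 3-stage ⇒ R(z)=1+z+z^2/2+z^3/6
  (e.g. R(-0.3)=0.74050, |R|=0.74050)

Solve |R(x)|<1 on ℝ⁻.
x=-0.3: |R|=0.7405
|R(-1.53)|=0.0435 |R(-0.95)|=0.3584 |R(-0.91)|=0.3785
Bisect:
  x_lo=-3.2155 |R|=2.5869  x_hi=-0.3003 |R|=0.7403
  mid=-1.75790 |R|=0.11818 →hi
  mid=-2.48671 |R|=0.95770 →hi
  mid=-2.85111 |R|=1.64939 →lo
  mid=-2.66891 |R|=1.27584 →lo
  mid=-2.57781 |R|=1.11022 →lo
  mid=-2.53226 |R|=1.03237 →lo
  mid=-2.50948 |R|=0.99464 →hi
  ...
  [-2.51286,-2.51268] ⇒ x*=-2.5127
So |R|<1 on (-2.5127, 0).

(-2.5127, 0).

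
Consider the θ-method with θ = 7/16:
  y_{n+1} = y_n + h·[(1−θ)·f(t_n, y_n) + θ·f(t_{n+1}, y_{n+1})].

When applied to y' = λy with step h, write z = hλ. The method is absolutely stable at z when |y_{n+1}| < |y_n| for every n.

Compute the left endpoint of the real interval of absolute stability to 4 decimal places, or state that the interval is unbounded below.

left endpoint -16.0000.

With y'=λy (z=hλ):
  y_{n+1} = y_n + z·[9/16·y_n + 7/16·y_{n+1}] ⇒ (1 − 7/16z)y_{n+1} = (1 + 9/16z)y_n
  ⇒ R(z) = (1 + 9/16z)/(1 − 7/16z).

Boundary: |R(x)|=1, x<0.
x=-0.96: |R|=0.3239
R=−1: 1+9/16x = −1+7/16x ⇒ -1/8x=2 ⇒ x=2/(-1/8)=-16.0000
Confirm numerically:
  x=-15.476: |R|=0.99157 <1
  x=-13.784: |R|=0.96060 <1
  x=-12.402: |R|=0.93001 <1
  x=-16.359: |R|=1.00550 >1
  x=-16.357: |R|=1.00547 >1
So |R|<1 on (-16.0000, 0).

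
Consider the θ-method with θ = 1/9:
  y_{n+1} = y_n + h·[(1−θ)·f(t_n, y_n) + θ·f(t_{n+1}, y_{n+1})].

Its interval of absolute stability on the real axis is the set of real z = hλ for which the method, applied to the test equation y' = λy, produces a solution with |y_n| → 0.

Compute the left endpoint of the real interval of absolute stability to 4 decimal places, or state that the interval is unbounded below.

z* = -2.5714.

Test eqn y'=λy, z=hλ:
  y_{n+1} = y_n + z·[8/9·y_n + 1/9·y_{n+1}] ⇒ (1 − 1/9z)y_{n+1} = (1 + 8/9z)y_n
  so R(z) = (1 + 8/9z)/(1 − 1/9z).

Need |R(x)|<1, x<0.
x=-1.14: |R|=0.0118
R=−1: 1+8/9x = −1+1/9x ⇒ -7/9x=2 ⇒ x=2/(-7/9)=-2.5714
Confirm numerically:
  x=-2.094: |R|=0.69876 <1
  x=-1.635: |R|=0.38364 <1
  x=-1.374: |R|=0.19202 <1
  x=-1.261: |R|=0.10603 <1
  x=-2.986: |R|=1.24212 >1
  x=-2.686: |R|=1.06863 >1
Stable set (-2.5714, 0).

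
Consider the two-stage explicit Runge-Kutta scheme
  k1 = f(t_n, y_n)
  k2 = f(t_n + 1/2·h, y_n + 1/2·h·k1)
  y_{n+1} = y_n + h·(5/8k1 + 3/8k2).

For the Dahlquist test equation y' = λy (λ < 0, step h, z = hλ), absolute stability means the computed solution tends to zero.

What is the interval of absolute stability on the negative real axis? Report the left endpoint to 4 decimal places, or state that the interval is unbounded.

On y'=λy, z=hλ:
  k1=λy_n ⇒ h·k1=z·y_n;  k2=λ(1+1/2z)y_n ⇒ h·k2=z(1+1/2z)y_n
  y_{n+1}/y_n = 1 + 5/8z + 3/8z(1+1/2z) = 1 + z + 3/16z²
  so R(z) = 1 + z + 3/16z².

Solve |R(x)|<1 on ℝ⁻.
x=-1.76: |R|=0.1792
R=1: x+3/16x²=0 ⇒ x=−16/3=-5.3333; min R=1−1/(4·3/16)=-0.3333>−1
Confirm numerically:
  x=-5.060: |R|=0.74067 <1
  x=-4.057: |R|=0.02911 <1
  x=-3.297: |R|=0.25884 <1
  x=-3.288: |R|=0.26095 <1
  x=-5.895: |R|=1.62082 >1
  x=-5.594: |R|=1.27341 >1
Stable set (-5.3333, 0).

(-5.3333, 0).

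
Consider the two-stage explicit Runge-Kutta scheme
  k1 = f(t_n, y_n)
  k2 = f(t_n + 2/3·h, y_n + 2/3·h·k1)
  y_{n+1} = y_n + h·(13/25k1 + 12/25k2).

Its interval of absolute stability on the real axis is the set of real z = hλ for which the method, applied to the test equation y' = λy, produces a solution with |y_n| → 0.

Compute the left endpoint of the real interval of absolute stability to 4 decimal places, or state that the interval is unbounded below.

With y'=λy (z=hλ):
  k1=λy_n ⇒ h·k1=z·y_n;  k2=λ(1+2/3z)y_n ⇒ h·k2=z(1+2/3z)y_n
  y_{n+1}/y_n = 1 + 13/25z + 12/25z(1+2/3z) = 1 + z + 8/25z²
  R(z) = 1 + z + 8/25z².

Boundary: |R(x)|=1, x<0.
x=-0.83: |R|=0.3904
R=1: x+8/25x²=0 ⇒ x=−25/8=-3.1250; min R=1−1/(4·8/25)=0.2188>−1
Confirm numerically:
  x=-2.393: |R|=0.43946 <1
  x=-1.383: |R|=0.22906 <1
  x=-1.381: |R|=0.22929 <1
  x=-3.353: |R|=1.24463 >1
  x=-3.318: |R|=1.20492 >1
  x=-3.283: |R|=1.16599 >1
Stable set (-3.1250, 0).

z* = -3.1250.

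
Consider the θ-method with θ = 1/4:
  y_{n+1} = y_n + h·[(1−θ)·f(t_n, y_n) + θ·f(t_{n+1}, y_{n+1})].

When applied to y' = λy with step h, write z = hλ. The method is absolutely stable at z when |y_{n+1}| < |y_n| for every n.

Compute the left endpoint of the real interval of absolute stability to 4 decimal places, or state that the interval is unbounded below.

left endpoint -4.0000.

With y'=λy (z=hλ):
  y_{n+1} = y_n + z·[3/4·y_n + 1/4·y_{n+1}] ⇒ (1 − 1/4z)y_{n+1} = (1 + 3/4z)y_n
  Hence R(z) = (1 + 3/4z)/(1 − 1/4z).

Boundary: |R(x)|=1, x<0.
x=-1.54: |R|=0.1119
R=−1: 1+3/4x = −1+1/4x ⇒ -1/2x=2 ⇒ x=2/(-1/2)=-4.0000
Confirm numerically:
  x=-3.225: |R|=0.78547 <1
  x=-1.918: |R|=0.29638 <1
  x=-1.777: |R|=0.23040 <1
  x=-4.276: |R|=1.06670 >1
  x=-4.162: |R|=1.03970 >1
Stable set (-4.0000, 0).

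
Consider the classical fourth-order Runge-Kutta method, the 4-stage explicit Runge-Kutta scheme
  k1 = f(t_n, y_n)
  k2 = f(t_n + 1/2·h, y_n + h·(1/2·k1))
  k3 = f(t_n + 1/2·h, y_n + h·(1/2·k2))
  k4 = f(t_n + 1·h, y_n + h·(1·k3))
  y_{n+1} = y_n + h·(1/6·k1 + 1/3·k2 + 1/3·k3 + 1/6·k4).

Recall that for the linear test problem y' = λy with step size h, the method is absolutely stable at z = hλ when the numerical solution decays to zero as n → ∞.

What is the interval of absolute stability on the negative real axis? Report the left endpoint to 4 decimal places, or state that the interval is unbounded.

z∈(-2.7853,0).

On y'=λy, z=hλ:
  order 4, 4-stage ⇒ R(z)=1+z+z^2/2+z^3/6+z^4/24
  (e.g. R(-1.71)=0.27495, |R|=0.27495)

Find x<0 with |R(x)|<1.
x=-1.71: |R|=0.2749
|R(-2.84)|=1.0857 |R(-2.78)|=0.9920 |R(-2.27)|=0.4633
Bisect:
  x_lo=-3.6334 |R|=3.2345  x_hi=-0.3510 |R|=0.7040
  mid=-1.99217 |R|=0.33075 →hi
  mid=-2.81276 |R|=1.04221 →lo
  mid=-2.40246 |R|=0.56043 →hi
  mid=-2.60761 |R|=0.76353 →hi
  mid=-2.71019 |R|=0.89254 →hi
  mid=-2.76147 |R|=0.96468 →hi
  mid=-2.78712 |R|=1.00275 →lo
  ...
  [-2.78531,-2.78511] ⇒ x*=-2.7853
Stable set (-2.7853, 0).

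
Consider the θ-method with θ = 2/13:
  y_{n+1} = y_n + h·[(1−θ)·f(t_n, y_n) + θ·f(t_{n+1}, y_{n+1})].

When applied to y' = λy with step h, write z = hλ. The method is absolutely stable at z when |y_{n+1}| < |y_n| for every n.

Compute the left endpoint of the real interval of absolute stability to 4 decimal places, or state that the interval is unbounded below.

z* = -2.8889.

Set f=λy, z=hλ:
  y_{n+1} = y_n + z·[11/13·y_n + 2/13·y_{n+1}] ⇒ (1 − 2/13z)y_{n+1} = (1 + 11/13z)y_n
  so R(z) = (1 + 11/13z)/(1 − 2/13z).

Boundary: |R(x)|=1, x<0.
x=-0.74: |R|=0.3356
R=−1: 1+11/13x = −1+2/13x ⇒ -9/13x=2 ⇒ x=2/(-9/13)=-2.8889
Confirm numerically:
  x=-2.727: |R|=0.92105 <1
  x=-2.394: |R|=0.74961 <1
  x=-1.817: |R|=0.42004 <1
  x=-1.436: |R|=0.17616 <1
  x=-3.337: |R|=1.20499 >1
  x=-3.146: |R|=1.11995 >1
Interval (-2.8889, 0).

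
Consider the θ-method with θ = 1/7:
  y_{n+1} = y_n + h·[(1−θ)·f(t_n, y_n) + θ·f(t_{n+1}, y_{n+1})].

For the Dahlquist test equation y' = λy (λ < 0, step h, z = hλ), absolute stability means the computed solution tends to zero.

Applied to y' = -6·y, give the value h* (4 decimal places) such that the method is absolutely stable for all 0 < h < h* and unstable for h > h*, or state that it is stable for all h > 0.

(-2.8000,0); λ=-6 ⇒ h* = (14/5)/6 = 0.4667.

Set f=λy, z=hλ:
  y_{n+1} = y_n + z·[6/7·y_n + 1/7·y_{n+1}] ⇒ (1 − 1/7z)y_{n+1} = (1 + 6/7z)y_n
  ⇒ R(z) = (1 + 6/7z)/(1 − 1/7z).

Find x<0 with |R(x)|<1.
x=-1.54: |R|=0.2623
R=−1: 1+6/7x = −1+1/7x ⇒ -5/7x=2 ⇒ x=2/(-5/7)=-2.8000
Confirm numerically:
  x=-1.716: |R|=0.37816 <1
  x=-1.293: |R|=0.09140 <1
  x=-1.253: |R|=0.06277 <1
  x=-3.349: |R|=1.26524 >1
  x=-2.903: |R|=1.05200 >1
Interval (-2.8000, 0).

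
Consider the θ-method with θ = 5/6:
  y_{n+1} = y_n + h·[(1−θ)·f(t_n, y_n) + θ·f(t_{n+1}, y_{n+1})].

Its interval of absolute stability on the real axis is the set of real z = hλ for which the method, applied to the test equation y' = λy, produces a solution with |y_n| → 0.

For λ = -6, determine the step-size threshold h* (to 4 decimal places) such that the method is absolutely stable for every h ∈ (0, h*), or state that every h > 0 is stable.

Set f=λy, z=hλ:
  y_{n+1} = y_n + z·[1/6·y_n + 5/6·y_{n+1}] ⇒ (1 − 5/6z)y_{n+1} = (1 + 1/6z)y_n
  so R(z) = (1 + 1/6z)/(1 − 5/6z).

Need |R(x)|<1, x<0.
x=-0.43: |R|=0.6834
x=-2: |R|=0.2500
x=-10: |R|=0.0714
x=-100: |R|=0.1858
θ=5/6≥1/2 ⇒ |1+1/6x|<|1−5/6x| ∀x<0 ⇒ stable on all of ℝ⁻.

unbounded; (−∞, 0). Any h>0 works for λ=-6.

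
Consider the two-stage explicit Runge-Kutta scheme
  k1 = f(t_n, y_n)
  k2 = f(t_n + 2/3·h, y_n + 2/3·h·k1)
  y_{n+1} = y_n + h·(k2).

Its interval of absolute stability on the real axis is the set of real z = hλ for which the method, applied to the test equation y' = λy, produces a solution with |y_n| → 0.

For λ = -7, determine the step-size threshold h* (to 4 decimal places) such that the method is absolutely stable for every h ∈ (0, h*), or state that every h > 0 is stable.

(-1.5000,0); λ=-7 ⇒ h* = (3/2)/7 = 0.2143.

Set f=λy, z=hλ:
  k1=λy_n ⇒ h·k1=z·y_n;  k2=λ(1+2/3z)y_n ⇒ h·k2=z(1+2/3z)y_n
  y_{n+1}/y_n = 1 + z(1+2/3z) = 1 + z + 2/3z²
  Hence R(z) = 1 + z + 2/3z².

Need |R(x)|<1, x<0.
x=-0.32: |R|=0.7483
R=1: x+2/3x²=0 ⇒ x=−3/2=-1.5000; min R=1−1/(4·2/3)=0.6250>−1
Confirm numerically:
  x=-0.954: |R|=0.65274 <1
  x=-0.904: |R|=0.64081 <1
  x=-0.788: |R|=0.62596 <1
  x=-1.884: |R|=1.48230 >1
  x=-1.712: |R|=1.24196 >1
So |R|<1 on (-1.5000, 0).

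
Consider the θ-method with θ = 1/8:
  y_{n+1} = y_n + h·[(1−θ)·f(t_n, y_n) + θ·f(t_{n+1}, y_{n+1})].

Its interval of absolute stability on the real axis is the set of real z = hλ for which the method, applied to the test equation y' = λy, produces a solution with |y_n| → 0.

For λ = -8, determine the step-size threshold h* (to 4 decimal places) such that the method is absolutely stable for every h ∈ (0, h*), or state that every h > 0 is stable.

Test eqn y'=λy, z=hλ:
  y_{n+1} = y_n + z·[7/8·y_n + 1/8·y_{n+1}] ⇒ (1 − 1/8z)y_{n+1} = (1 + 7/8z)y_n
  ⇒ R(z) = (1 + 7/8z)/(1 − 1/8z).

Find x<0 with |R(x)|<1.
x=-1.3: |R|=0.1183
R=−1: 1+7/8x = −1+1/8x ⇒ -3/4x=2 ⇒ x=2/(-3/4)=-2.6667
Confirm numerically:
  x=-2.538: |R|=0.92674 <1
  x=-2.185: |R|=0.71625 <1
  x=-2.030: |R|=0.61914 <1
  x=-1.757: |R|=0.44061 <1
  x=-3.157: |R|=1.26369 >1
  x=-2.999: |R|=1.18129 >1
  x=-2.886: |R|=1.12089 >1
Stable set (-2.6667, 0).

(-2.6667,0); λ=-8 ⇒ h* = (8/3)/8 = 0.3333.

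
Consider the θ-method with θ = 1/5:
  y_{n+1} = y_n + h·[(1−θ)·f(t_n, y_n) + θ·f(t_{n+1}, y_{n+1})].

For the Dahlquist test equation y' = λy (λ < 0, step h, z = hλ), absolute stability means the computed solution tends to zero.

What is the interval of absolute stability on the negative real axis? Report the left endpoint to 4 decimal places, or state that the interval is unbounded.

z∈(-3.3333,0).

With y'=λy (z=hλ):
  y_{n+1} = y_n + z·[4/5·y_n + 1/5·y_{n+1}] ⇒ (1 − 1/5z)y_{n+1} = (1 + 4/5z)y_n
  R(z) = (1 + 4/5z)/(1 − 1/5z).

Need |R(x)|<1, x<0.
x=-0.97: |R|=0.1876
R=−1: 1+4/5x = −1+1/5x ⇒ -3/5x=2 ⇒ x=2/(-3/5)=-3.3333
Confirm numerically:
  x=-3.007: |R|=0.87773 <1
  x=-1.804: |R|=0.32569 <1
  x=-1.468: |R|=0.13482 <1
  x=-3.885: |R|=1.18627 >1
  x=-3.665: |R|=1.11483 >1
  x=-3.420: |R|=1.03088 >1
Stable set (-3.3333, 0).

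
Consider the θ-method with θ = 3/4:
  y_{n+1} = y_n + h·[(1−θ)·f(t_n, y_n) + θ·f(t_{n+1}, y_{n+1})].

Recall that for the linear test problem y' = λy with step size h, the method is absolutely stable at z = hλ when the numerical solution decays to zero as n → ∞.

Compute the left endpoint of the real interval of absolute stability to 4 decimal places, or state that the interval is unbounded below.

unbounded; (−∞, 0).

On y'=λy, z=hλ:
  y_{n+1} = y_n + z·[1/4·y_n + 3/4·y_{n+1}] ⇒ (1 − 3/4z)y_{n+1} = (1 + 1/4z)y_n
  R(z) = (1 + 1/4z)/(1 − 3/4z).

Solve |R(x)|<1 on ℝ⁻.
x=-0.5: |R|=0.6364
x=-2: |R|=0.2000
x=-10: |R|=0.1765
x=-100: |R|=0.3158
θ=3/4≥1/2 ⇒ |1+1/4x|<|1−3/4x| ∀x<0 ⇒ stable on all of ℝ⁻.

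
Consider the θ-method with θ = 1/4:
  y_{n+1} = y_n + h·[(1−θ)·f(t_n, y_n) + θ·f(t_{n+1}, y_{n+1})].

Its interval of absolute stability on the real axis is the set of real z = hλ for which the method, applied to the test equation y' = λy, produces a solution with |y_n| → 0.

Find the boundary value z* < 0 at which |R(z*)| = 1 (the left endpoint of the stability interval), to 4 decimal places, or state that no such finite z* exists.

On y'=λy, z=hλ:
  y_{n+1} = y_n + z·[3/4·y_n + 1/4·y_{n+1}] ⇒ (1 − 1/4z)y_{n+1} = (1 + 3/4z)y_n
  Hence R(z) = (1 + 3/4z)/(1 − 1/4z).

Solve |R(x)|<1 on ℝ⁻.
x=-0.34: |R|=0.6866
R=−1: 1+3/4x = −1+1/4x ⇒ -1/2x=2 ⇒ x=2/(-1/2)=-4.0000
Confirm numerically:
  x=-3.812: |R|=0.95187 <1
  x=-3.599: |R|=0.89446 <1
  x=-2.890: |R|=0.67779 <1
  x=-4.543: |R|=1.12712 >1
  x=-4.487: |R|=1.11476 >1
  x=-4.027: |R|=1.00673 >1
Interval (-4.0000, 0).

left endpoint -4.0000.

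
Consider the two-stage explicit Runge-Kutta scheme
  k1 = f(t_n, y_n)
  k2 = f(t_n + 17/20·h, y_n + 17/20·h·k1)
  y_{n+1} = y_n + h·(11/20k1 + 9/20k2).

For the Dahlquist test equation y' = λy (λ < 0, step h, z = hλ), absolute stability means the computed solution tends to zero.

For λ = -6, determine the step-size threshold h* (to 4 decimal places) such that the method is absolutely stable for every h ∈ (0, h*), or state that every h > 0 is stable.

With y'=λy (z=hλ):
  k1=λy_n ⇒ h·k1=z·y_n;  k2=λ(1+17/20z)y_n ⇒ h·k2=z(1+17/20z)y_n
  y_{n+1}/y_n = 1 + 11/20z + 9/20z(1+17/20z) = 1 + z + 153/400z²
  ⇒ R(z) = 1 + z + 153/400z².

Solve |R(x)|<1 on ℝ⁻.
x=-1.44: |R|=0.3532
R=1: x+153/400x²=0 ⇒ x=−400/153=-2.6144; min R=1−1/(4·153/400)=0.3464>−1
Confirm numerically:
  x=-2.233: |R|=0.67426 <1
  x=-2.035: |R|=0.54902 <1
  x=-1.152: |R|=0.35562 <1
  x=-3.116: |R|=1.59787 >1
  x=-2.991: |R|=1.43088 >1
  x=-2.775: |R|=1.17049 >1
Stable set (-2.6144, 0).

(-2.6144,0); λ=-6 ⇒ h* = (400/153)/6 = 0.4357.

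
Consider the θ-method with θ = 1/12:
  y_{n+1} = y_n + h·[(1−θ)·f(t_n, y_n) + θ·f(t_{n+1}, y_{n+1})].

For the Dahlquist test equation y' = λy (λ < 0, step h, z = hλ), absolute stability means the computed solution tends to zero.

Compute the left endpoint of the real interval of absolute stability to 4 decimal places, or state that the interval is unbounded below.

With y'=λy (z=hλ):
  y_{n+1} = y_n + z·[11/12·y_n + 1/12·y_{n+1}] ⇒ (1 − 1/12z)y_{n+1} = (1 + 11/12z)y_n
  ⇒ R(z) = (1 + 11/12z)/(1 − 1/12z).

Need |R(x)|<1, x<0.
x=-0.81: |R|=0.2412
R=−1: 1+11/12x = −1+1/12x ⇒ -5/6x=2 ⇒ x=2/(-5/6)=-2.4000
Confirm numerically:
  x=-2.140: |R|=0.81612 <1
  x=-2.065: |R|=0.76182 <1
  x=-1.633: |R|=0.43739 <1
  x=-1.064: |R|=0.02266 <1
  x=-2.772: |R|=1.25183 >1
  x=-2.730: |R|=1.22403 >1
  x=-2.512: |R|=1.07718 >1
So |R|<1 on (-2.4000, 0).

left endpoint -2.4000.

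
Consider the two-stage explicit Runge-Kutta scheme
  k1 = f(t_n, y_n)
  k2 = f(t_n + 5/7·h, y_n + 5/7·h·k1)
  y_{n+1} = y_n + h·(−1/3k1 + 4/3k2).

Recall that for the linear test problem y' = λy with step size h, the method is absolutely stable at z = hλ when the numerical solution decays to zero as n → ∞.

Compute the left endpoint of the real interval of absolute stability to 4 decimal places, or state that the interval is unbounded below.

Set f=λy, z=hλ:
  k1=λy_n ⇒ h·k1=z·y_n;  k2=λ(1+5/7z)y_n ⇒ h·k2=z(1+5/7z)y_n
  y_{n+1}/y_n = 1 − 1/3z + 4/3z(1+5/7z) = 1 + z + 20/21z²
  ⇒ R(z) = 1 + z + 20/21z².

Need |R(x)|<1, x<0.
x=-1.71: |R|=2.0749
R=1: x+20/21x²=0 ⇒ x=−21/20=-1.0500; min R=1−1/(4·20/21)=0.7375>−1
Confirm numerically:
  x=-0.988: |R|=0.94166 <1
  x=-0.915: |R|=0.88236 <1
  x=-0.819: |R|=0.81982 <1
  x=-0.453: |R|=0.74244 <1
  x=-1.512: |R|=1.66528 >1
  x=-1.403: |R|=1.47168 >1
Stable set (-1.0500, 0).

left endpoint -1.0500.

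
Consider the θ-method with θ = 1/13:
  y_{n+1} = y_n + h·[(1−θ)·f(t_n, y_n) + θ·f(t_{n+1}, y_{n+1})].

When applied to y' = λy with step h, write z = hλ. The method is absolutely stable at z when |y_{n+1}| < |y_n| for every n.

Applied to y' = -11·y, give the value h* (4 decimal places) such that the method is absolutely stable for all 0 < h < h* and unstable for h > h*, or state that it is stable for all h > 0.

Set f=λy, z=hλ:
  y_{n+1} = y_n + z·[12/13·y_n + 1/13·y_{n+1}] ⇒ (1 − 1/13z)y_{n+1} = (1 + 12/13z)y_n
  ⇒ R(z) = (1 + 12/13z)/(1 − 1/13z).

Boundary: |R(x)|=1, x<0.
x=-0.99: |R|=0.0801
R=−1: 1+12/13x = −1+1/13x ⇒ -11/13x=2 ⇒ x=2/(-11/13)=-2.3636
Confirm numerically:
  x=-2.087: |R|=0.79830 <1
  x=-1.282: |R|=0.16692 <1
  x=-1.007: |R|=0.06540 <1
  x=-2.538: |R|=1.12344 >1
  x=-2.414: |R|=1.03594 >1
So |R|<1 on (-2.3636, 0).

(-2.3636,0); λ=-11 ⇒ h* = (26/11)/11 = 0.2149.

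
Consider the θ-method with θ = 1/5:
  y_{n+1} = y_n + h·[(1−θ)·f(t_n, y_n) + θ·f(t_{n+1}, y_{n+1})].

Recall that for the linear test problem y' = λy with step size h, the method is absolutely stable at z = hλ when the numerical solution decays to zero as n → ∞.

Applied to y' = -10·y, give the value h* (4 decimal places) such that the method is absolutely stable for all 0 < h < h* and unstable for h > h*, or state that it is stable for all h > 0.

Set f=λy, z=hλ:
  y_{n+1} = y_n + z·[4/5·y_n + 1/5·y_{n+1}] ⇒ (1 − 1/5z)y_{n+1} = (1 + 4/5z)y_n
  Hence R(z) = (1 + 4/5z)/(1 − 1/5z).

Boundary: |R(x)|=1, x<0.
x=-1.28: |R|=0.0191
R=−1: 1+4/5x = −1+1/5x ⇒ -3/5x=2 ⇒ x=2/(-3/5)=-3.3333
Confirm numerically:
  x=-1.928: |R|=0.39145 <1
  x=-1.921: |R|=0.38781 <1
  x=-1.464: |R|=0.13243 <1
  x=-1.355: |R|=0.06609 <1
  x=-3.919: |R|=1.19700 >1
  x=-3.874: |R|=1.18278 >1
  x=-3.696: |R|=1.12511 >1
Stable set (-3.3333, 0).

(-3.3333,0); λ=-10 ⇒ h* = (10/3)/10 = 0.3333.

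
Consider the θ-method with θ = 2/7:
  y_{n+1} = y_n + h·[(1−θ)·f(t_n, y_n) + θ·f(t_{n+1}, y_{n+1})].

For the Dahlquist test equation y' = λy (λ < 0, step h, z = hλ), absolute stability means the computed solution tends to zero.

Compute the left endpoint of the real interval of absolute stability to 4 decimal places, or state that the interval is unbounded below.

z* = -4.6667.

On y'=λy, z=hλ:
  y_{n+1} = y_n + z·[5/7·y_n + 2/7·y_{n+1}] ⇒ (1 − 2/7z)y_{n+1} = (1 + 5/7z)y_n
  so R(z) = (1 + 5/7z)/(1 − 2/7z).

Boundary: |R(x)|=1, x<0.
x=-1.51: |R|=0.0549
R=−1: 1+5/7x = −1+2/7x ⇒ -3/7x=2 ⇒ x=2/(-3/7)=-4.6667
Confirm numerically:
  x=-3.834: |R|=0.82970 <1
  x=-3.681: |R|=0.79411 <1
  x=-3.271: |R|=0.69081 <1
  x=-3.232: |R|=0.68033 <1
  x=-5.259: |R|=1.10144 >1
  x=-5.070: |R|=1.07060 >1
Stable set (-4.6667, 0).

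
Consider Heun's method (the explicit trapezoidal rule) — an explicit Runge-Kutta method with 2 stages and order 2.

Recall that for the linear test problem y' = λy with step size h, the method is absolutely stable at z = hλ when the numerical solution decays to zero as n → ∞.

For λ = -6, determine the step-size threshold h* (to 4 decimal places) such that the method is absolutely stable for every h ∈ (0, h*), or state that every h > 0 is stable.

(-2.0000,0); λ=-6 ⇒ h* = 0.3333.

Set f=λy, z=hλ:
  order 2, 2-stage ⇒ R(z)=1+z+z^2/2
  (e.g. R(-0.52)=0.61520, |R|=0.61520)

Solve |R(x)|<1 on ℝ⁻.
x=-0.52: |R|=0.6152
|R(-2.25)|=1.2812 |R(-1.75)|=0.7812 |R(-0.69)|=0.5481
Bisect:
  x_lo=-2.8821 |R|=2.2712  x_hi=-0.2300 |R|=0.7964
  mid=-1.55608 |R|=0.65461 →hi
  mid=-2.21911 |R|=1.24312 →lo
  mid=-1.88760 |R|=0.89391 →hi
  mid=-2.05335 |R|=1.05478 →lo
  mid=-1.97047 |R|=0.97091 →hi
  mid=-2.01191 |R|=1.01199 →lo
  mid=-1.99119 |R|=0.99123 →hi
  mid=-2.00155 |R|=1.00156 →lo
  mid=-1.99637 |R|=0.99638 →hi
  mid=-1.99896 |R|=0.99896 →hi
  ...
  [-2.00010,-1.99994] ⇒ x*=-2.0000
Interval (-2.0000, 0).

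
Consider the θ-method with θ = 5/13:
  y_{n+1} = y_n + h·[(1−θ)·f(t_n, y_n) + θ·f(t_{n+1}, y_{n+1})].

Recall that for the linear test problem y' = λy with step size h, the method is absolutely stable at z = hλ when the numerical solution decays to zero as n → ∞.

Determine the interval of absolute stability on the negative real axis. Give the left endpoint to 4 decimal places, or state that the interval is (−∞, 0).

Test eqn y'=λy, z=hλ:
  y_{n+1} = y_n + z·[8/13·y_n + 5/13·y_{n+1}] ⇒ (1 − 5/13z)y_{n+1} = (1 + 8/13z)y_n
  so R(z) = (1 + 8/13z)/(1 − 5/13z).

Find x<0 with |R(x)|<1.
x=-1.18: |R|=0.1884
R=−1: 1+8/13x = −1+5/13x ⇒ -3/13x=2 ⇒ x=2/(-3/13)=-8.6667
Confirm numerically:
  x=-8.342: |R|=0.98220 <1
  x=-8.047: |R|=0.96508 <1
  x=-7.812: |R|=0.95075 <1
  x=-3.615: |R|=0.51231 <1
  x=-9.223: |R|=1.02823 >1
  x=-9.007: |R|=1.01759 >1
Stable set (-8.6667, 0).

z∈(-8.6667,0).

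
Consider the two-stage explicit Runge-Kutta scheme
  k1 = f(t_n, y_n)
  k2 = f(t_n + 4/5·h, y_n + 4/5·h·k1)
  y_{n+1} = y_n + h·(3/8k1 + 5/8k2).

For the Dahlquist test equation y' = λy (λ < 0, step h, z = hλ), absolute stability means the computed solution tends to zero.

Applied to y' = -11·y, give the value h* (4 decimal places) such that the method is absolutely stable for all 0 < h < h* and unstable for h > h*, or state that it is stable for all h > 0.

Test eqn y'=λy, z=hλ:
  k1=λy_n ⇒ h·k1=z·y_n;  k2=λ(1+4/5z)y_n ⇒ h·k2=z(1+4/5z)y_n
  y_{n+1}/y_n = 1 + 3/8z + 5/8z(1+4/5z) = 1 + z + 1/2z²
  ⇒ R(z) = 1 + z + 1/2z².

Find x<0 with |R(x)|<1.
x=-0.46: |R|=0.6458
R=1: x+1/2x²=0 ⇒ x=−2=-2.0000; min R=1−1/(4·1/2)=0.5000>−1
Confirm numerically:
  x=-1.325: |R|=0.55281 <1
  x=-1.283: |R|=0.54004 <1
  x=-0.851: |R|=0.51110 <1
  x=-2.149: |R|=1.16010 >1
  x=-2.140: |R|=1.14980 >1
Stable set (-2.0000, 0).

(-2.0000,0); λ=-11 ⇒ h* = (2)/11 = 0.1818.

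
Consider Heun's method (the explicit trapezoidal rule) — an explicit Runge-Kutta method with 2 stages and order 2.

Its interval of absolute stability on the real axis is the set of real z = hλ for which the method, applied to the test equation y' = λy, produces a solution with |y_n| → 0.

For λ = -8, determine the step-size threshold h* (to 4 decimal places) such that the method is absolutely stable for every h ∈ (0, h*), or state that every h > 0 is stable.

Set f=λy, z=hλ:
  order 2, 2-stage ⇒ R(z)=1+z+z^2/2
  (e.g. R(-0.98)=0.50020, |R|=0.50020)

Boundary: |R(x)|=1, x<0.
x=-0.98: |R|=0.5002
|R(-1.54)|=0.6458 |R(-1.48)|=0.6152 |R(-1.36)|=0.5648
Bisect:
  x_lo=-2.5300 |R|=1.6705  x_hi=-0.2749 |R|=0.7629
  mid=-1.40247 |R|=0.58099 →hi
  mid=-1.96625 |R|=0.96682 →hi
  mid=-2.24815 |R|=1.27893 →lo
  mid=-2.10720 |R|=1.11294 →lo
  mid=-2.03673 |R|=1.03740 →lo
  mid=-2.00149 |R|=1.00149 →lo
  mid=-1.98387 |R|=0.98400 →hi
  ...
  [-2.00011,-1.99997] ⇒ x*=-2.0000
So |R|<1 on (-2.0000, 0).

(-2.0000,0); λ=-8 ⇒ h* = 0.2500.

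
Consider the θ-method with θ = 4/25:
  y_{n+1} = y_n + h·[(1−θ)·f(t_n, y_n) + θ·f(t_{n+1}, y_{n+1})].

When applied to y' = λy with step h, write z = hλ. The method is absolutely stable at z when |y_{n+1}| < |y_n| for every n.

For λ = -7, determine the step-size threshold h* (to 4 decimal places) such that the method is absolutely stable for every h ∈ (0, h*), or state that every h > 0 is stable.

On y'=λy, z=hλ:
  y_{n+1} = y_n + z·[21/25·y_n + 4/25·y_{n+1}] ⇒ (1 − 4/25z)y_{n+1} = (1 + 21/25z)y_n
  Hence R(z) = (1 + 21/25z)/(1 − 4/25z).

Solve |R(x)|<1 on ℝ⁻.
x=-0.46: |R|=0.5715
R=−1: 1+21/25x = −1+4/25x ⇒ -17/25x=2 ⇒ x=2/(-17/25)=-2.9412
Confirm numerically:
  x=-2.401: |R|=0.73463 <1
  x=-2.081: |R|=0.56119 <1
  x=-1.575: |R|=0.25799 <1
  x=-3.336: |R|=1.17505 >1
  x=-3.203: |R|=1.11771 >1
  x=-3.089: |R|=1.06727 >1
Interval (-2.9412, 0).

(-2.9412,0); λ=-7 ⇒ h* = (50/17)/7 = 0.4202.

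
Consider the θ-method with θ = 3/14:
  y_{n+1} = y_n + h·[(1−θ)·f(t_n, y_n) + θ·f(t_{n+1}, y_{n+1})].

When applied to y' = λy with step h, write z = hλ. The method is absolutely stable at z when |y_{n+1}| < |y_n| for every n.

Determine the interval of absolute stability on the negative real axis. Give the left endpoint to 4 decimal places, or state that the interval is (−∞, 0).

Test eqn y'=λy, z=hλ:
  y_{n+1} = y_n + z·[11/14·y_n + 3/14·y_{n+1}] ⇒ (1 − 3/14z)y_{n+1} = (1 + 11/14z)y_n
  ⇒ R(z) = (1 + 11/14z)/(1 − 3/14z).

Solve |R(x)|<1 on ℝ⁻.
x=-1.7: |R|=0.2461
R=−1: 1+11/14x = −1+3/14x ⇒ -4/7x=2 ⇒ x=2/(-4/7)=-3.5000
Confirm numerically:
  x=-3.433: |R|=0.97794 <1
  x=-2.695: |R|=0.70840 <1
  x=-2.442: |R|=0.60311 <1
  x=-2.282: |R|=0.53257 <1
  x=-3.728: |R|=1.07243 >1
  x=-3.703: |R|=1.06468 >1
Stable set (-3.5000, 0).

(-3.5000, 0).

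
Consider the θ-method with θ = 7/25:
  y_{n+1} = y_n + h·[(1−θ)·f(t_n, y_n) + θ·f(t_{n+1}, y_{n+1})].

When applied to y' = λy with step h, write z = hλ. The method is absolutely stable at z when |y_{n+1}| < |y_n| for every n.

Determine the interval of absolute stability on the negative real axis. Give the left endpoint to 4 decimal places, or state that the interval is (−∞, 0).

(-4.5455, 0).

On y'=λy, z=hλ:
  y_{n+1} = y_n + z·[18/25·y_n + 7/25·y_{n+1}] ⇒ (1 − 7/25z)y_{n+1} = (1 + 18/25z)y_n
  R(z) = (1 + 18/25z)/(1 − 7/25z).

Boundary: |R(x)|=1, x<0.
x=-0.76: |R|=0.3734
R=−1: 1+18/25x = −1+7/25x ⇒ -11/25x=2 ⇒ x=2/(-11/25)=-4.5455
Confirm numerically:
  x=-3.907: |R|=0.86584 <1
  x=-3.298: |R|=0.71464 <1
  x=-3.018: |R|=0.63574 <1
  x=-2.395: |R|=0.43362 <1
  x=-5.131: |R|=1.10573 >1
  x=-4.963: |R|=1.07688 >1
  x=-4.728: |R|=1.03456 >1
So |R|<1 on (-4.5455, 0).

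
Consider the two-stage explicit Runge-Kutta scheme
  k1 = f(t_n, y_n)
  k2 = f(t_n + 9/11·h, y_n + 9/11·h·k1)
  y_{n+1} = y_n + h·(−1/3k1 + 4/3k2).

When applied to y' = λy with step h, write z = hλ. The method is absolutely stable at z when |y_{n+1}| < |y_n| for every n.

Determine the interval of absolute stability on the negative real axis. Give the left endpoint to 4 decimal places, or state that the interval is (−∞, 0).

On y'=λy, z=hλ:
  k1=λy_n ⇒ h·k1=z·y_n;  k2=λ(1+9/11z)y_n ⇒ h·k2=z(1+9/11z)y_n
  y_{n+1}/y_n = 1 − 1/3z + 4/3z(1+9/11z) = 1 + z + 12/11z²
  R(z) = 1 + z + 12/11z².

Solve |R(x)|<1 on ℝ⁻.
x=-0.81: |R|=0.9057
R=1: x+12/11x²=0 ⇒ x=−11/12=-0.9167; min R=1−1/(4·12/11)=0.7708>−1
Confirm numerically:
  x=-0.884: |R|=0.96850 <1
  x=-0.736: |R|=0.85494 <1
  x=-0.540: |R|=0.77811 <1
  x=-0.407: |R|=0.77371 <1
  x=-0.961: |R|=1.04648 >1
  x=-0.959: |R|=1.04429 >1
  x=-0.939: |R|=1.02288 >1
So |R|<1 on (-0.9167, 0).

z∈(-0.9167,0).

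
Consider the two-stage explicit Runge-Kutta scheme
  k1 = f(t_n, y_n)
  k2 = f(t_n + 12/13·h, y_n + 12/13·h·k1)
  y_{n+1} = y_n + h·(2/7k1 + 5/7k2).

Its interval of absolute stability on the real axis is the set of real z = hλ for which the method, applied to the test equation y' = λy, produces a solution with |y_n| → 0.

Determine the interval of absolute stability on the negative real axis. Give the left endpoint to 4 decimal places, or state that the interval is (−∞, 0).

Test eqn y'=λy, z=hλ:
  k1=λy_n ⇒ h·k1=z·y_n;  k2=λ(1+12/13z)y_n ⇒ h·k2=z(1+12/13z)y_n
  y_{n+1}/y_n = 1 + 2/7z + 5/7z(1+12/13z) = 1 + z + 60/91z²
  ⇒ R(z) = 1 + z + 60/91z².

Solve |R(x)|<1 on ℝ⁻.
x=-0.86: |R|=0.6276
R=1: x+60/91x²=0 ⇒ x=−91/60=-1.5167; min R=1−1/(4·60/91)=0.6208>−1
Confirm numerically:
  x=-1.058: |R|=0.68004 <1
  x=-0.959: |R|=0.64738 <1
  x=-0.949: |R|=0.64480 <1
  x=-1.874: |R|=1.44152 >1
  x=-1.717: |R|=1.22679 >1
Stable set (-1.5167, 0).

(-1.5167, 0).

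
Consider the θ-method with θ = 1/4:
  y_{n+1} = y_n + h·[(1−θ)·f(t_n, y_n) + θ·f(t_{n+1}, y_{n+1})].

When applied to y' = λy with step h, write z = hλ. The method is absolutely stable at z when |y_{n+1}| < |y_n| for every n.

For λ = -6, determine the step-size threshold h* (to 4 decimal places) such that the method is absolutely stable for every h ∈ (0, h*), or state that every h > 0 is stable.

(-4.0000,0); λ=-6 ⇒ h* = (4)/6 = 0.6667.

Test eqn y'=λy, z=hλ:
  y_{n+1} = y_n + z·[3/4·y_n + 1/4·y_{n+1}] ⇒ (1 − 1/4z)y_{n+1} = (1 + 3/4z)y_n
  R(z) = (1 + 3/4z)/(1 − 1/4z).

Find x<0 with |R(x)|<1.
x=-1.68: |R|=0.1831
R=−1: 1+3/4x = −1+1/4x ⇒ -1/2x=2 ⇒ x=2/(-1/2)=-4.0000
Confirm numerically:
  x=-3.940: |R|=0.98489 <1
  x=-2.590: |R|=0.57208 <1
  x=-1.690: |R|=0.18805 <1
  x=-4.176: |R|=1.04305 >1
  x=-4.155: |R|=1.03801 >1
Interval (-4.0000, 0).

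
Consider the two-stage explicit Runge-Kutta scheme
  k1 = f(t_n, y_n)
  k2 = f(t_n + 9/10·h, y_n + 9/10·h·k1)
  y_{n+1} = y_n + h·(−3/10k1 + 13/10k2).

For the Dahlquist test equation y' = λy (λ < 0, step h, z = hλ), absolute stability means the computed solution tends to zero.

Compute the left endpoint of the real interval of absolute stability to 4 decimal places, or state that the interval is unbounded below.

left endpoint -0.8547.

Set f=λy, z=hλ:
  k1=λy_n ⇒ h·k1=z·y_n;  k2=λ(1+9/10z)y_n ⇒ h·k2=z(1+9/10z)y_n
  y_{n+1}/y_n = 1 − 3/10z + 13/10z(1+9/10z) = 1 + z + 117/100z²
  R(z) = 1 + z + 117/100z².

Need |R(x)|<1, x<0.
x=-1.02: |R|=1.1973
R=1: x+117/100x²=0 ⇒ x=−100/117=-0.8547; min R=1−1/(4·117/100)=0.7863>−1
Confirm numerically:
  x=-0.822: |R|=0.96855 <1
  x=-0.573: |R|=0.81114 <1
  x=-0.408: |R|=0.78676 <1
  x=-1.395: |R|=1.88185 >1
  x=-1.293: |R|=1.66306 >1
  x=-0.902: |R|=1.04992 >1
So |R|<1 on (-0.8547, 0).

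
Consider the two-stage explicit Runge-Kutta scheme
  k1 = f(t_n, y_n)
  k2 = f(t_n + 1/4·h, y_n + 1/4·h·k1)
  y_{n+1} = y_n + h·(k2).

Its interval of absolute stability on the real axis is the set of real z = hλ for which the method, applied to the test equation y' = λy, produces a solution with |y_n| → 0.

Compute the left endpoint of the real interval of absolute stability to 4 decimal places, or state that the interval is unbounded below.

With y'=λy (z=hλ):
  k1=λy_n ⇒ h·k1=z·y_n;  k2=λ(1+1/4z)y_n ⇒ h·k2=z(1+1/4z)y_n
  y_{n+1}/y_n = 1 + z(1+1/4z) = 1 + z + 1/4z²
  so R(z) = 1 + z + 1/4z².

Need |R(x)|<1, x<0.
x=-0.87: |R|=0.3192
R=1: x+1/4x²=0 ⇒ x=−4=-4.0000; min R=1−1/(4·1/4)=0.0000>−1
Confirm numerically:
  x=-3.536: |R|=0.58982 <1
  x=-3.108: |R|=0.30692 <1
  x=-2.354: |R|=0.03133 <1
  x=-1.884: |R|=0.00336 <1
  x=-4.291: |R|=1.31217 >1
  x=-4.283: |R|=1.30302 >1
  x=-4.184: |R|=1.19246 >1
Interval (-4.0000, 0).

left endpoint -4.0000.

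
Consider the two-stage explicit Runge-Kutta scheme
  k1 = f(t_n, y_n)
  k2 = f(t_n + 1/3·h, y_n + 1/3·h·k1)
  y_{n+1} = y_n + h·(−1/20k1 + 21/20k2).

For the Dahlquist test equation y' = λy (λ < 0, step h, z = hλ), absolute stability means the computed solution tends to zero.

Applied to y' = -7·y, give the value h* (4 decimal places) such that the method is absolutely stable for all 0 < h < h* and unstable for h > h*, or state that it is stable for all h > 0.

Set f=λy, z=hλ:
  k1=λy_n ⇒ h·k1=z·y_n;  k2=λ(1+1/3z)y_n ⇒ h·k2=z(1+1/3z)y_n
  y_{n+1}/y_n = 1 − 1/20z + 21/20z(1+1/3z) = 1 + z + 7/20z²
  Hence R(z) = 1 + z + 7/20z².

Solve |R(x)|<1 on ℝ⁻.
x=-0.47: |R|=0.6073
R=1: x+7/20x²=0 ⇒ x=−20/7=-2.8571; min R=1−1/(4·7/20)=0.2857>−1
Confirm numerically:
  x=-1.530: |R|=0.28931 <1
  x=-1.276: |R|=0.29386 <1
  x=-1.271: |R|=0.29440 <1
  x=-3.372: |R|=1.60763 >1
  x=-3.292: |R|=1.50104 >1
  x=-3.122: |R|=1.28941 >1
Stable set (-2.8571, 0).

(-2.8571,0); λ=-7 ⇒ h* = (20/7)/7 = 0.4082.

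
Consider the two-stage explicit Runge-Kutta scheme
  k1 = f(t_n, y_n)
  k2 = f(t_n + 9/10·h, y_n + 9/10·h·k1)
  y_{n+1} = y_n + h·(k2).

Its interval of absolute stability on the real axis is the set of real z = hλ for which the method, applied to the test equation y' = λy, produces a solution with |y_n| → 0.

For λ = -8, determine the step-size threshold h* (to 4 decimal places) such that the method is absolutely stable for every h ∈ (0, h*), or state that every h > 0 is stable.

(-1.1111,0); λ=-8 ⇒ h* = (10/9)/8 = 0.1389.

With y'=λy (z=hλ):
  k1=λy_n ⇒ h·k1=z·y_n;  k2=λ(1+9/10z)y_n ⇒ h·k2=z(1+9/10z)y_n
  y_{n+1}/y_n = 1 + z(1+9/10z) = 1 + z + 9/10z²
  R(z) = 1 + z + 9/10z².

Find x<0 with |R(x)|<1.
x=-1.75: |R|=2.0062
R=1: x+9/10x²=0 ⇒ x=−10/9=-1.1111; min R=1−1/(4·9/10)=0.7222>−1
Confirm numerically:
  x=-1.030: |R|=0.92481 <1
  x=-0.913: |R|=0.83721 <1
  x=-0.907: |R|=0.83338 <1
  x=-1.270: |R|=1.18161 >1
  x=-1.242: |R|=1.14631 >1
Stable set (-1.1111, 0).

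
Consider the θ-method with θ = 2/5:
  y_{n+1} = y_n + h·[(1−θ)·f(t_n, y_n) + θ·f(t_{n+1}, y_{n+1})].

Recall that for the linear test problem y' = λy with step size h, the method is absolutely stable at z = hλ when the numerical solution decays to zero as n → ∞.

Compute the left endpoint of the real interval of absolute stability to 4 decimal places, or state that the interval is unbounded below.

Test eqn y'=λy, z=hλ:
  y_{n+1} = y_n + z·[3/5·y_n + 2/5·y_{n+1}] ⇒ (1 − 2/5z)y_{n+1} = (1 + 3/5z)y_n
  R(z) = (1 + 3/5z)/(1 − 2/5z).

Need |R(x)|<1, x<0.
x=-1.62: |R|=0.0170
R=−1: 1+3/5x = −1+2/5x ⇒ -1/5x=2 ⇒ x=2/(-1/5)=-10.0000
Confirm numerically:
  x=-6.108: |R|=0.77393 <1
  x=-6.055: |R|=0.76943 <1
  x=-5.060: |R|=0.67328 <1
  x=-4.915: |R|=0.65711 <1
  x=-10.523: |R|=1.02008 >1
  x=-10.503: |R|=1.01934 >1
Stable set (-10.0000, 0).

z* = -10.0000.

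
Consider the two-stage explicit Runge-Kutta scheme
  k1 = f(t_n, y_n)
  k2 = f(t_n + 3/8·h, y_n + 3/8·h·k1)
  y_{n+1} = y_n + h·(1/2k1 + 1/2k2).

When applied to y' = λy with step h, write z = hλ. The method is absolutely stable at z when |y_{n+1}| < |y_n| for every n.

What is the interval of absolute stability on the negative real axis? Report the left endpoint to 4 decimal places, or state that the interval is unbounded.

With y'=λy (z=hλ):
  k1=λy_n ⇒ h·k1=z·y_n;  k2=λ(1+3/8z)y_n ⇒ h·k2=z(1+3/8z)y_n
  y_{n+1}/y_n = 1 + 1/2z + 1/2z(1+3/8z) = 1 + z + 3/16z²
  ⇒ R(z) = 1 + z + 3/16z².

Find x<0 with |R(x)|<1.
x=-1.63: |R|=0.1318
R=1: x+3/16x²=0 ⇒ x=−16/3=-5.3333; min R=1−1/(4·3/16)=-0.3333>−1
Confirm numerically:
  x=-4.862: |R|=0.57032 <1
  x=-4.644: |R|=0.39976 <1
  x=-3.129: |R|=0.29325 <1
  x=-2.461: |R|=0.32540 <1
  x=-5.663: |R|=1.35004 >1
  x=-5.658: |R|=1.34443 >1
  x=-5.355: |R|=1.02175 >1
Stable set (-5.3333, 0).

z∈(-5.3333,0).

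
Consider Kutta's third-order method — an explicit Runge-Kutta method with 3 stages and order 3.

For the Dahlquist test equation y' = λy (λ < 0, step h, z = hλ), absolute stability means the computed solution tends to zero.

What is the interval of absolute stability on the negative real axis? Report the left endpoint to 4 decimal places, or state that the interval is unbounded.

With y'=λy (z=hλ):
  order 3, 3-stage ⇒ R(z)=1+z+z^2/2+z^3/6
  (e.g. R(-0.84)=0.41402, |R|=0.41402)

Need |R(x)|<1, x<0.
x=-0.84: |R|=0.4140
|R(-1.82)|=0.1686 |R(-1.15)|=0.2578 |R(-0.63)|=0.5268
Bisect:
  x_lo=-2.9715 |R|=1.9296  x_hi=-0.1862 |R|=0.8301
  mid=-1.57884 |R|=0.01159 →hi
  mid=-2.27517 |R|=0.64983 →hi
  mid=-2.62334 |R|=1.19131 →lo
  mid=-2.44925 |R|=0.89861 →hi
  mid=-2.53629 |R|=1.03914 →lo
  mid=-2.49277 |R|=0.96746 →hi
  mid=-2.51453 |R|=1.00294 →lo
  mid=-2.50365 |R|=0.98511 →hi
  ...
  [-2.51283,-2.51266] ⇒ x*=-2.5127
Stable set (-2.5127, 0).

(-2.5127, 0).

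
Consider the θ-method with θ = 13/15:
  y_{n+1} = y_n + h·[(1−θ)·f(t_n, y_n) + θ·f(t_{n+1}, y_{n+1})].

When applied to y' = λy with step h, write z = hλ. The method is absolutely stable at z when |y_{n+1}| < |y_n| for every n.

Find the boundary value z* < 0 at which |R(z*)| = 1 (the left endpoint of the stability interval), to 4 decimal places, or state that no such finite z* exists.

interval (−∞, 0).

On y'=λy, z=hλ:
  y_{n+1} = y_n + z·[2/15·y_n + 13/15·y_{n+1}] ⇒ (1 − 13/15z)y_{n+1} = (1 + 2/15z)y_n
  so R(z) = (1 + 2/15z)/(1 − 13/15z).

Need |R(x)|<1, x<0.
x=-1.69: |R|=0.3143
x=-2: |R|=0.2683
x=-10: |R|=0.0345
x=-100: |R|=0.1407
θ=13/15≥1/2 ⇒ |1+2/15x|<|1−13/15x| ∀x<0 ⇒ unbounded interval.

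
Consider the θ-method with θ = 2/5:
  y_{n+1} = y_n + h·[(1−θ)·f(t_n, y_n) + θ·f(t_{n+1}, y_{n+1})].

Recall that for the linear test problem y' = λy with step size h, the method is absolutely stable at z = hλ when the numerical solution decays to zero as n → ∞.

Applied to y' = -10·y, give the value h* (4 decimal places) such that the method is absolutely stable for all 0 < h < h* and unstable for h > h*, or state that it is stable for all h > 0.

(-10.0000,0); λ=-10 ⇒ h* = (10)/10 = 1.0000.

On y'=λy, z=hλ:
  y_{n+1} = y_n + z·[3/5·y_n + 2/5·y_{n+1}] ⇒ (1 − 2/5z)y_{n+1} = (1 + 3/5z)y_n
  so R(z) = (1 + 3/5z)/(1 − 2/5z).

Find x<0 with |R(x)|<1.
x=-0.52: |R|=0.5695
R=−1: 1+3/5x = −1+2/5x ⇒ -1/5x=2 ⇒ x=2/(-1/5)=-10.0000
Confirm numerically:
  x=-9.236: |R|=0.96745 <1
  x=-6.995: |R|=0.84176 <1
  x=-5.469: |R|=0.71571 <1
  x=-4.282: |R|=0.57844 <1
  x=-10.516: |R|=1.01982 >1
  x=-10.456: |R|=1.01760 >1
So |R|<1 on (-10.0000, 0).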